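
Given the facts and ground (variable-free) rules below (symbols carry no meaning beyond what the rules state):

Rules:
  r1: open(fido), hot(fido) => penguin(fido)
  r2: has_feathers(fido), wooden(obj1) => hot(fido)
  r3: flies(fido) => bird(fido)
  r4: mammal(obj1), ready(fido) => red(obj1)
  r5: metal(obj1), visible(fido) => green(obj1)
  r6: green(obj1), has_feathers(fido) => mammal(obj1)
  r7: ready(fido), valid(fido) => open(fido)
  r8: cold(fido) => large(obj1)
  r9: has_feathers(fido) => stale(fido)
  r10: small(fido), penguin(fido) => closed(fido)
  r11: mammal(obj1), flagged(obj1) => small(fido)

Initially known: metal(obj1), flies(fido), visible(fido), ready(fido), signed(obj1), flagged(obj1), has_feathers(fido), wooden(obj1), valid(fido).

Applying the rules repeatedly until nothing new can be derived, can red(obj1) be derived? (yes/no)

yes

Round 1 fires r2, r3, r5, r7, r9, giving hot(fido), bird(fido), green(obj1), open(fido), stale(fido).
Round 2 fires r1, r6, giving penguin(fido), mammal(obj1).
Round 3 fires r4, r11, giving red(obj1), small(fido).
Round 4 fires r10, giving closed(fido).
red(obj1) appears in round 3, so it is derivable.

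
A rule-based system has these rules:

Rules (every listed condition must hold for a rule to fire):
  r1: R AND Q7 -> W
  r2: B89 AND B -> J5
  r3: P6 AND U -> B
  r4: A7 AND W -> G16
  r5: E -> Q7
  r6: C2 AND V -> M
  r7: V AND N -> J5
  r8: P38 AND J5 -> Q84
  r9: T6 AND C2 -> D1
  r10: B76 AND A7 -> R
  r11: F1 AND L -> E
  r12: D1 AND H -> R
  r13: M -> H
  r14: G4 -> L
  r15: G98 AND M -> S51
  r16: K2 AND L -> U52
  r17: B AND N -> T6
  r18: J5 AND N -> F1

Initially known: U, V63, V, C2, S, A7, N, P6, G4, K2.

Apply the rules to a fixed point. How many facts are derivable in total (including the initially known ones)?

Round 1: r3 [P6 AND U -> B]; r6 [C2 AND V -> M]; r7 [V AND N -> J5]; r14 [G4 -> L]. New: B, M, J5, L.
Round 2: r13 [M -> H]; r16 [K2 AND L -> U52]; r17 [B AND N -> T6]; r18 [J5 AND N -> F1]. New: H, U52, T6, F1.
Round 3: r9 [T6 AND C2 -> D1]; r11 [F1 AND L -> E]. New: D1, E.
Round 4: r5 [E -> Q7]; r12 [D1 AND H -> R]. New: Q7, R.
Round 5: r1 [R AND Q7 -> W]. New: W.
Round 6: r4 [A7 AND W -> G16]. New: G16.
Closure: {A7, B, C2, D1, E, F1, G16, G4, H, J5, K2, L, M, N, P6, Q7, R, S, T6, U, U52, V, V63, W} — 24 facts.

24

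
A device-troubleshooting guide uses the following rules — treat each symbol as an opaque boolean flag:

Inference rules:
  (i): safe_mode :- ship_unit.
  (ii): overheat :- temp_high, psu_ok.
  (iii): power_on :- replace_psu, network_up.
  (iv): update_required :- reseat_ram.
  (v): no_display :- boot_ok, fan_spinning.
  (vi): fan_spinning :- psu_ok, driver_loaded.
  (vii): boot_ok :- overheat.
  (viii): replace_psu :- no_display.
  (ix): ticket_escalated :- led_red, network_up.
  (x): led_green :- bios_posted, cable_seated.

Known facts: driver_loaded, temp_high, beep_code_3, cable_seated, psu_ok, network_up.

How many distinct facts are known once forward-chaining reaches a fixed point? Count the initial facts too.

12

Round 1: (ii) [overheat :- temp_high, psu_ok.]; (vi) [fan_spinning :- psu_ok, driver_loaded.]. Adds overheat, fan_spinning.
Round 2: (vii) [boot_ok :- overheat.]. Adds boot_ok.
Round 3: (v) [no_display :- boot_ok, fan_spinning.]. Adds no_display.
Round 4: (viii) [replace_psu :- no_display.]. Adds replace_psu.
Round 5: (iii) [power_on :- replace_psu, network_up.]. Adds power_on.
Closure: {beep_code_3, boot_ok, cable_seated, driver_loaded, fan_spinning, network_up, no_display, overheat, power_on, psu_ok, replace_psu, temp_high} — 12 facts.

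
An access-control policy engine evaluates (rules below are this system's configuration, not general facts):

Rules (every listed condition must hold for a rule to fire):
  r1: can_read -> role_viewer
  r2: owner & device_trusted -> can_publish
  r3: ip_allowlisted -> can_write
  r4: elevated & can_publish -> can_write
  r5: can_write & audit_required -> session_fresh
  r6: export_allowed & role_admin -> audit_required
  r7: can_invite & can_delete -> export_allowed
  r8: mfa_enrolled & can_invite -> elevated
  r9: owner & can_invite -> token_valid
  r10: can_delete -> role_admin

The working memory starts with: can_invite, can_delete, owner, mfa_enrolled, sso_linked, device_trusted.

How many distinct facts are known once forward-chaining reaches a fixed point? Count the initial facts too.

14

Round 1: r2 [owner & device_trusted -> can_publish]; r7 [can_invite & can_delete -> export_allowed]; r8 [mfa_enrolled & can_invite -> elevated]; r9 [owner & can_invite -> token_valid]; r10 [can_delete -> role_admin]. New: can_publish, export_allowed, elevated, token_valid, role_admin.
Round 2: r4 [elevated & can_publish -> can_write]; r6 [export_allowed & role_admin -> audit_required]. New: can_write, audit_required.
Round 3: r5 [can_write & audit_required -> session_fresh]. New: session_fresh.
Closure: {audit_required, can_delete, can_invite, can_publish, can_write, device_trusted, elevated, export_allowed, mfa_enrolled, owner, role_admin, session_fresh, sso_linked, token_valid} — 14 facts.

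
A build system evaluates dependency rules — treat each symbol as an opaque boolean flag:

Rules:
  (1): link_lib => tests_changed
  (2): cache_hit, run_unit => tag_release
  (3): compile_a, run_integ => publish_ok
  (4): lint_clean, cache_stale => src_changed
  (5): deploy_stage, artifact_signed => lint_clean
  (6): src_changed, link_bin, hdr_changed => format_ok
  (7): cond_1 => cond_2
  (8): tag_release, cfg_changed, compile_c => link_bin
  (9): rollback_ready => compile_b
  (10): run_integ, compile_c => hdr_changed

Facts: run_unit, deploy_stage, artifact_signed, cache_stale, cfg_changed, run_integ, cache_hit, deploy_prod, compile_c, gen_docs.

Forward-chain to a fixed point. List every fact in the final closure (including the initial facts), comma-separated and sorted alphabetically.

Round 1 — (2), (5), (10), derive tag_release, lint_clean, hdr_changed.
Round 2 — (4), (8), derive src_changed, link_bin.
Round 3 — (6), derive format_ok.

artifact_signed, cache_hit, cache_stale, cfg_changed, compile_c, deploy_prod, deploy_stage, format_ok, gen_docs, hdr_changed, link_bin, lint_clean, run_integ, run_unit, src_changed, tag_release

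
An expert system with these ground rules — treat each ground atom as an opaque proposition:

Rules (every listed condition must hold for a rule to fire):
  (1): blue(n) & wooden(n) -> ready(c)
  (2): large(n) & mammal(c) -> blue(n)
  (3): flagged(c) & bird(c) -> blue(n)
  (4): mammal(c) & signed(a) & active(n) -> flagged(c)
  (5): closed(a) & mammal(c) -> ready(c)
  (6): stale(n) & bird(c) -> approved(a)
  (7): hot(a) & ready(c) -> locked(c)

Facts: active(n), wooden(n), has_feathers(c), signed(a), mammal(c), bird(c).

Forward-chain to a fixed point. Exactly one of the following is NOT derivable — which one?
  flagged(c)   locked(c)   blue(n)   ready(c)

Round 1 — (4), derive flagged(c).
Round 2 — (3), derive blue(n).
Round 3 — (1), derive ready(c).
Derived: blue(n) (round 2), ready(c) (round 3), flagged(c) (round 1). locked(c) never appears in any round.

locked(c)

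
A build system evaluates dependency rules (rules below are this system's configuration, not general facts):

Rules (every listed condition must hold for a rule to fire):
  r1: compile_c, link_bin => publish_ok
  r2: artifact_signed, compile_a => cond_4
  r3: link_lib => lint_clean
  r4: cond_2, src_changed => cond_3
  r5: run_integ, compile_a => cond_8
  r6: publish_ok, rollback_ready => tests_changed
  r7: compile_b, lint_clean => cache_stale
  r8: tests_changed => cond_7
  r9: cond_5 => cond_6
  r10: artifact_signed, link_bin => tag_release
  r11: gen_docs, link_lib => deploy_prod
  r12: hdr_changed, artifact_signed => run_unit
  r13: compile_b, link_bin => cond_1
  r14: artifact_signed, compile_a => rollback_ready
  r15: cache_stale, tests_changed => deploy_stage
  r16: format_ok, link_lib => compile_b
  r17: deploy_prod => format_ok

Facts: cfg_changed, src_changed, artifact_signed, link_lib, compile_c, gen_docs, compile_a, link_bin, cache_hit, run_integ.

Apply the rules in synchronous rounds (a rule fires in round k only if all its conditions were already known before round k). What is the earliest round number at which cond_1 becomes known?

Round 1: r1 [compile_c, link_bin => publish_ok]; r2 [artifact_signed, compile_a => cond_4]; r3 [link_lib => lint_clean]; r5 [run_integ, compile_a => cond_8]; r10 [artifact_signed, link_bin => tag_release]; r11 [gen_docs, link_lib => deploy_prod]; r14 [artifact_signed, compile_a => rollback_ready]. New: publish_ok, cond_4, lint_clean, cond_8, tag_release, deploy_prod, rollback_ready.
Round 2: r6 [publish_ok, rollback_ready => tests_changed]; r17 [deploy_prod => format_ok]. New: tests_changed, format_ok.
Round 3: r8 [tests_changed => cond_7]; r16 [format_ok, link_lib => compile_b]. New: cond_7, compile_b.
Round 4: r7 [compile_b, lint_clean => cache_stale]; r13 [compile_b, link_bin => cond_1]. New: cache_stale, cond_1.
cond_1 first appears in round 4.

4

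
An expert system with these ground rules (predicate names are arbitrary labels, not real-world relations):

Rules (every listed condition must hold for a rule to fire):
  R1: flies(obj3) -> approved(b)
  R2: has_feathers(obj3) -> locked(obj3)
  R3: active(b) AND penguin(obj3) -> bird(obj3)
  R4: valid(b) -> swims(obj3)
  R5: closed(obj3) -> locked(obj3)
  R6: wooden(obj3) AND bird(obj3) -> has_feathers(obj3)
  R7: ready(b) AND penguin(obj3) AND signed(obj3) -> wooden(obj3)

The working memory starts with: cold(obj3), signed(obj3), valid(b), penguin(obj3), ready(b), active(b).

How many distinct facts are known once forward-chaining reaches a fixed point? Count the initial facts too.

Round 1 — R3, R4, R7, derive bird(obj3), swims(obj3), wooden(obj3).
Round 2 — R6, derive has_feathers(obj3).
Round 3 — R2, derive locked(obj3).
Closure: {active(b), bird(obj3), cold(obj3), has_feathers(obj3), locked(obj3), penguin(obj3), ready(b), signed(obj3), swims(obj3), valid(b), wooden(obj3)} — 11 facts.

11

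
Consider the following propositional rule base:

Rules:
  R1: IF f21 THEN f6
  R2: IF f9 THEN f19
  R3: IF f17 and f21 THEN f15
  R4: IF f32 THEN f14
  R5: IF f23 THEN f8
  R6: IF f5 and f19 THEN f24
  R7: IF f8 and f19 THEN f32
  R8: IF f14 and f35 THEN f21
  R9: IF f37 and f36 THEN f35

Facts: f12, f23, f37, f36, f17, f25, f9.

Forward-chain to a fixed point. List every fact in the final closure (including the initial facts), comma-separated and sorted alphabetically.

f12, f14, f15, f17, f19, f21, f23, f25, f32, f35, f36, f37, f6, f8, f9

Round 1: R2 [IF f9 THEN f19]; R5 [IF f23 THEN f8]; R9 [IF f37 and f36 THEN f35]. New: f19, f8, f35.
Round 2: R7 [IF f8 and f19 THEN f32]. New: f32.
Round 3: R4 [IF f32 THEN f14]. New: f14.
Round 4: R8 [IF f14 and f35 THEN f21]. New: f21.
Round 5: R1 [IF f21 THEN f6]; R3 [IF f17 and f21 THEN f15]. New: f6, f15.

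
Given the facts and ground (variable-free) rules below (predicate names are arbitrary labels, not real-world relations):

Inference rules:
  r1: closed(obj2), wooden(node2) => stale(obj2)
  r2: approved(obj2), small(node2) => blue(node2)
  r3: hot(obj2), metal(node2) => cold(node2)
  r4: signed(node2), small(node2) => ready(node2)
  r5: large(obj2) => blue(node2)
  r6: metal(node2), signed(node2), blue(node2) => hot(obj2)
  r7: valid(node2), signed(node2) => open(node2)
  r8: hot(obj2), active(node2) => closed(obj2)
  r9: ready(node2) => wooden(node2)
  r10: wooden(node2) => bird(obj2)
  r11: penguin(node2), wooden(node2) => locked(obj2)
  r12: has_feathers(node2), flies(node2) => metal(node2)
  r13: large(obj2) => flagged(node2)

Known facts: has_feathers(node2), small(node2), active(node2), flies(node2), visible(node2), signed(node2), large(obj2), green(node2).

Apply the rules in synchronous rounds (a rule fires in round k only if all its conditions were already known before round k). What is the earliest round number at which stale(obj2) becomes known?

4

[1] r4 [signed(node2), small(node2) => ready(node2)]; r5 [large(obj2) => blue(node2)]; r12 [has_feathers(node2), flies(node2) => metal(node2)]; r13 [large(obj2) => flagged(node2)]. ⇒ new: ready(node2), blue(node2), metal(node2), flagged(node2).
[2] r6 [metal(node2), signed(node2), blue(node2) => hot(obj2)]; r9 [ready(node2) => wooden(node2)]. ⇒ new: hot(obj2), wooden(node2).
[3] r3 [hot(obj2), metal(node2) => cold(node2)]; r8 [hot(obj2), active(node2) => closed(obj2)]; r10 [wooden(node2) => bird(obj2)]. ⇒ new: cold(node2), closed(obj2), bird(obj2).
[4] r1 [closed(obj2), wooden(node2) => stale(obj2)]. ⇒ new: stale(obj2).
stale(obj2) first appears in round 4.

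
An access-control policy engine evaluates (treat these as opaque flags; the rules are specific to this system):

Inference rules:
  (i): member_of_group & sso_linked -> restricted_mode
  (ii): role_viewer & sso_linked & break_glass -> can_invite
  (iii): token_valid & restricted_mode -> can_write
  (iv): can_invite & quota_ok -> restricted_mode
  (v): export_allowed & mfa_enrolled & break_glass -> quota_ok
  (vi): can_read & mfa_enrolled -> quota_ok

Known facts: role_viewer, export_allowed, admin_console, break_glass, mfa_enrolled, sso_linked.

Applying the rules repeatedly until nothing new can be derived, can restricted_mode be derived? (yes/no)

Round 1: (ii) [role_viewer & sso_linked & break_glass -> can_invite]; (v) [export_allowed & mfa_enrolled & break_glass -> quota_ok]. Adds can_invite, quota_ok.
Round 2: (iv) [can_invite & quota_ok -> restricted_mode]. Adds restricted_mode.
restricted_mode appears in round 2, so it is derivable.

yes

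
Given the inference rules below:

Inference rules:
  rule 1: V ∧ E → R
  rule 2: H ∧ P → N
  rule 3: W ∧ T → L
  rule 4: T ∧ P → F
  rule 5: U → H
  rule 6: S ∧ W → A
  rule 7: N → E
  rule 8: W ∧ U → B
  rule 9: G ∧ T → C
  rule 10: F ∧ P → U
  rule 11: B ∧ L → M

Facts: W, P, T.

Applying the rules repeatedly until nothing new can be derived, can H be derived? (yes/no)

yes

[1] rule 3 [W ∧ T → L]; rule 4 [T ∧ P → F]. ⇒ new: L, F.
[2] rule 10 [F ∧ P → U]. ⇒ new: U.
[3] rule 5 [U → H]; rule 8 [W ∧ U → B]. ⇒ new: H, B.
[4] rule 2 [H ∧ P → N]; rule 11 [B ∧ L → M]. ⇒ new: N, M.
[5] rule 7 [N → E]. ⇒ new: E.
H appears in round 3, so it is derivable.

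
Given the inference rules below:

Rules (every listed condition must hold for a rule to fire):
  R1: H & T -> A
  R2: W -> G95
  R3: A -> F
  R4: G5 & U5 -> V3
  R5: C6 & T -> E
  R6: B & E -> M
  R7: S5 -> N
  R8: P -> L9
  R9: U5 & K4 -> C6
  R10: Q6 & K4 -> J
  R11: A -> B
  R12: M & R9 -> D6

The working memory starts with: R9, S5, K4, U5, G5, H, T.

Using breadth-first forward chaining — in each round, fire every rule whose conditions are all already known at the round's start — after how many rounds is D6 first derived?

Round 1: R1 [H & T -> A]; R4 [G5 & U5 -> V3]; R7 [S5 -> N]; R9 [U5 & K4 -> C6]. New: A, V3, N, C6.
Round 2: R3 [A -> F]; R5 [C6 & T -> E]; R11 [A -> B]. New: F, E, B.
Round 3: R6 [B & E -> M]. New: M.
Round 4: R12 [M & R9 -> D6]. New: D6.
D6 first appears in round 4.

4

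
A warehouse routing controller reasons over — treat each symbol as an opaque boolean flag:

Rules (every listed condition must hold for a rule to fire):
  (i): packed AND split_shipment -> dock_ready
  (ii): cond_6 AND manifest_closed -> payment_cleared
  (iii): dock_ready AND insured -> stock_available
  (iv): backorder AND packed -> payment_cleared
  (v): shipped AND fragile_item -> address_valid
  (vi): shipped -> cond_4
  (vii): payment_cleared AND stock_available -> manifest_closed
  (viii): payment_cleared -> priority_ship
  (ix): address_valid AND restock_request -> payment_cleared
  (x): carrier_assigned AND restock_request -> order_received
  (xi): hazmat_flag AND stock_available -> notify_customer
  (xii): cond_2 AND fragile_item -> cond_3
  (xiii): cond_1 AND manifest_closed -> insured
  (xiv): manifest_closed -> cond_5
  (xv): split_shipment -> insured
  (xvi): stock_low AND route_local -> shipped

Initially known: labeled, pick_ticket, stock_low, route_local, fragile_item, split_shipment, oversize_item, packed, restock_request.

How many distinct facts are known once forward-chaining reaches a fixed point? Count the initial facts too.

Round 1: (i) [packed AND split_shipment -> dock_ready]; (xv) [split_shipment -> insured]; (xvi) [stock_low AND route_local -> shipped]. Adds dock_ready, insured, shipped.
Round 2: (iii) [dock_ready AND insured -> stock_available]; (v) [shipped AND fragile_item -> address_valid]; (vi) [shipped -> cond_4]. Adds stock_available, address_valid, cond_4.
Round 3: (ix) [address_valid AND restock_request -> payment_cleared]. Adds payment_cleared.
Round 4: (vii) [payment_cleared AND stock_available -> manifest_closed]; (viii) [payment_cleared -> priority_ship]. Adds manifest_closed, priority_ship.
Round 5: (xiv) [manifest_closed -> cond_5]. Adds cond_5.
Closure: {address_valid, cond_4, cond_5, dock_ready, fragile_item, insured, labeled, manifest_closed, oversize_item, packed, payment_cleared, pick_ticket, priority_ship, restock_request, route_local, shipped, split_shipment, stock_available, stock_low} — 19 facts.

19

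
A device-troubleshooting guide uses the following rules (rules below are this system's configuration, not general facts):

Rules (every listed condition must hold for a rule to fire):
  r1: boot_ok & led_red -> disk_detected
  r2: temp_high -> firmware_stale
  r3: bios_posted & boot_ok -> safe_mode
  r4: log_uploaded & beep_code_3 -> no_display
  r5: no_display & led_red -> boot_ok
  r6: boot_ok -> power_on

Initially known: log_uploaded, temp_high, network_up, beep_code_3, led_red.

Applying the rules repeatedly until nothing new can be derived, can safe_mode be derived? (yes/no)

no

Round 1 — r2, r4, derive firmware_stale, no_display.
Round 2 — r5, derive boot_ok.
Round 3 — r1, r6, derive disk_detected, power_on.
Fixed point reached. safe_mode is concluded only by r3; r3 needs bios_posted (never derived).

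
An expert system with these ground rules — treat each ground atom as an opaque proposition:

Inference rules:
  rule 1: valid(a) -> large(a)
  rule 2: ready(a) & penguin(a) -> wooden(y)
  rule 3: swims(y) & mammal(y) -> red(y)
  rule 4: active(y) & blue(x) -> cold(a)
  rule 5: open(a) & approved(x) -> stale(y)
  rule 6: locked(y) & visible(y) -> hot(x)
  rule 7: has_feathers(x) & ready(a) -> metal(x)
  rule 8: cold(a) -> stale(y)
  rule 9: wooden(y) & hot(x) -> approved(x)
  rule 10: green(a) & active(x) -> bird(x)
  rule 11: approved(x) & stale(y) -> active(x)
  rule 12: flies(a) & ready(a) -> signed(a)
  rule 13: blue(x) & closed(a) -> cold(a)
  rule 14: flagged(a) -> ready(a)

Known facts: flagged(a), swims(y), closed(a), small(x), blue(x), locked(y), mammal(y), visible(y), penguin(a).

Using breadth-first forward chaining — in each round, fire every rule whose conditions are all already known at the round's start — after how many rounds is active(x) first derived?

Round 1 — rule 3, rule 6, rule 13, rule 14, derive red(y), hot(x), cold(a), ready(a).
Round 2 — rule 2, rule 8, derive wooden(y), stale(y).
Round 3 — rule 9, derive approved(x).
Round 4 — rule 11, derive active(x).
active(x) first appears in round 4.

4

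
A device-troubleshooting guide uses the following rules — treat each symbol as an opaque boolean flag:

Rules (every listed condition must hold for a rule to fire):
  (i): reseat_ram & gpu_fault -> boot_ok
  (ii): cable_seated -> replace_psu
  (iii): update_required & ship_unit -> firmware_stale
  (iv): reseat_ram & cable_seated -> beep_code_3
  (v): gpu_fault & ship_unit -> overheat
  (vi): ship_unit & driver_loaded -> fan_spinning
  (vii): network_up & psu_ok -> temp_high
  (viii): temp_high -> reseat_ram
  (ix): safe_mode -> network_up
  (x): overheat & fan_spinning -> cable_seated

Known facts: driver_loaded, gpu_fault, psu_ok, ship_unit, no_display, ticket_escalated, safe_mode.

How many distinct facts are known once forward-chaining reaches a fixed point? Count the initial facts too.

Round 1 fires (v), (vi), (ix), giving overheat, fan_spinning, network_up.
Round 2 fires (vii), (x), giving temp_high, cable_seated.
Round 3 fires (ii), (viii), giving replace_psu, reseat_ram.
Round 4 fires (i), (iv), giving boot_ok, beep_code_3.
Closure: {beep_code_3, boot_ok, cable_seated, driver_loaded, fan_spinning, gpu_fault, network_up, no_display, overheat, psu_ok, replace_psu, reseat_ram, safe_mode, ship_unit, temp_high, ticket_escalated} — 16 facts.

16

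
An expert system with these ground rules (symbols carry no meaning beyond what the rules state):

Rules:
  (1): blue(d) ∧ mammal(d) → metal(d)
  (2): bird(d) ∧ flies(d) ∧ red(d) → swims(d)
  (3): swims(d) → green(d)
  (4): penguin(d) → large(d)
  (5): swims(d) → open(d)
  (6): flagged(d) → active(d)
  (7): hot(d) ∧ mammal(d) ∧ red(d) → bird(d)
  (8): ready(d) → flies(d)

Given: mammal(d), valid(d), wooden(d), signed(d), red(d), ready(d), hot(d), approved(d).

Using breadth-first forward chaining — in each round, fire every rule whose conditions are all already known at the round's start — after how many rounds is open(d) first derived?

3

Round 1 — (7), (8), derive bird(d), flies(d).
Round 2 — (2), derive swims(d).
Round 3 — (3), (5), derive green(d), open(d).
open(d) first appears in round 3.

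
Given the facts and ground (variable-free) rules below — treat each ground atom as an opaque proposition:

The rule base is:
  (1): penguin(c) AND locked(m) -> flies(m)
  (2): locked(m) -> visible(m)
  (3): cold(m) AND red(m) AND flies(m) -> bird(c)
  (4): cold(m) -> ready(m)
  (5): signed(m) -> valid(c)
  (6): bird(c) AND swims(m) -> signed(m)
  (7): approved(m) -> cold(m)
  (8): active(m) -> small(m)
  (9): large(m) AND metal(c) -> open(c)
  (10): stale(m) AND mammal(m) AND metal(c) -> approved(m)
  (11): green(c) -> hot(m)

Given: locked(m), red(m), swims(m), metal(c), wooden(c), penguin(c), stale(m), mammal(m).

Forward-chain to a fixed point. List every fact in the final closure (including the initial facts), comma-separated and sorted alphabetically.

Round 1 fires (1), (2), (10), giving flies(m), visible(m), approved(m).
Round 2 fires (7), giving cold(m).
Round 3 fires (3), (4), giving bird(c), ready(m).
Round 4 fires (6), giving signed(m).
Round 5 fires (5), giving valid(c).

approved(m), bird(c), cold(m), flies(m), locked(m), mammal(m), metal(c), penguin(c), ready(m), red(m), signed(m), stale(m), swims(m), valid(c), visible(m), wooden(c)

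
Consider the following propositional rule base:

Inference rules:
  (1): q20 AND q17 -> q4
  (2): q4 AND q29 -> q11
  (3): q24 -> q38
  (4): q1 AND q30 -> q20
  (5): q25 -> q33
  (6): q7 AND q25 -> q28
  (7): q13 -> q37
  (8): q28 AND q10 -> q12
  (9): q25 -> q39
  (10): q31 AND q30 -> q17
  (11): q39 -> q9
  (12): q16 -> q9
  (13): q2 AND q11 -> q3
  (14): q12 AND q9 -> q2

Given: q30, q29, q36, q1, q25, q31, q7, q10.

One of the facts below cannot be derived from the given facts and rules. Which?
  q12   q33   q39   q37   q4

q37

Round 1 fires (4), (5), (6), (9), (10), giving q20, q33, q28, q39, q17.
Round 2 fires (1), (8), (11), giving q4, q12, q9.
Round 3 fires (2), (14), giving q11, q2.
Round 4 fires (13), giving q3.
Derived: q33 (round 1), q12 (round 2), q4 (round 2), q39 (round 1). q37 never appears in any round.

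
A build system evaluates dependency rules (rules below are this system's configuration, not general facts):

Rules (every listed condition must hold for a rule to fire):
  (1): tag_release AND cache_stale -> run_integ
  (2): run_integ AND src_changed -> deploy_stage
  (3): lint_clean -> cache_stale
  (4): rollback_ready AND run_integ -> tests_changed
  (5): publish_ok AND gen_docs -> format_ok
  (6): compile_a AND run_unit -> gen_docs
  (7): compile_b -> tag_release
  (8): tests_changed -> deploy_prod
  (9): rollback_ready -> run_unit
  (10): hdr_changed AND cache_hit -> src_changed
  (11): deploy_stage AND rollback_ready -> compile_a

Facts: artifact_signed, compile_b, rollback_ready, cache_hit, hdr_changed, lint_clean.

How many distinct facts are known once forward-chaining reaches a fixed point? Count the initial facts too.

16

Round 1: (3) [lint_clean -> cache_stale]; (7) [compile_b -> tag_release]; (9) [rollback_ready -> run_unit]; (10) [hdr_changed AND cache_hit -> src_changed]. New: cache_stale, tag_release, run_unit, src_changed.
Round 2: (1) [tag_release AND cache_stale -> run_integ]. New: run_integ.
Round 3: (2) [run_integ AND src_changed -> deploy_stage]; (4) [rollback_ready AND run_integ -> tests_changed]. New: deploy_stage, tests_changed.
Round 4: (8) [tests_changed -> deploy_prod]; (11) [deploy_stage AND rollback_ready -> compile_a]. New: deploy_prod, compile_a.
Round 5: (6) [compile_a AND run_unit -> gen_docs]. New: gen_docs.
Closure: {artifact_signed, cache_hit, cache_stale, compile_a, compile_b, deploy_prod, deploy_stage, gen_docs, hdr_changed, lint_clean, rollback_ready, run_integ, run_unit, src_changed, tag_release, tests_changed} — 16 facts.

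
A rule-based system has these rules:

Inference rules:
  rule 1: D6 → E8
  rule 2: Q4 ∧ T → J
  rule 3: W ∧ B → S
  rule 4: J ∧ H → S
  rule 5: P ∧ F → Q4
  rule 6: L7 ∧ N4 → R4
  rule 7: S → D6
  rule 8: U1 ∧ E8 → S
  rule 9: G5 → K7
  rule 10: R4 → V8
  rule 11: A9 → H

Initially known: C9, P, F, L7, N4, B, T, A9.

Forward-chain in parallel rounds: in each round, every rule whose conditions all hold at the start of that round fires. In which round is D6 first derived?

4

[1] rule 5 [P ∧ F → Q4]; rule 6 [L7 ∧ N4 → R4]; rule 11 [A9 → H]. ⇒ new: Q4, R4, H.
[2] rule 2 [Q4 ∧ T → J]; rule 10 [R4 → V8]. ⇒ new: J, V8.
[3] rule 4 [J ∧ H → S]. ⇒ new: S.
[4] rule 7 [S → D6]. ⇒ new: D6.
D6 first appears in round 4.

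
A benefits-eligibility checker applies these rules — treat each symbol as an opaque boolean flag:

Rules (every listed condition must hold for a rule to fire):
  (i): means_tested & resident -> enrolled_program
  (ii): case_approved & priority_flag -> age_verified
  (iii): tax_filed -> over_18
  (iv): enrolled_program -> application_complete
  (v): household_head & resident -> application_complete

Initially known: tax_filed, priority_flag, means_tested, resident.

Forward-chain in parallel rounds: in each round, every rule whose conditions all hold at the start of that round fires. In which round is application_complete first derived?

Round 1: (i) [means_tested & resident -> enrolled_program]; (iii) [tax_filed -> over_18]. Adds enrolled_program, over_18.
Round 2: (iv) [enrolled_program -> application_complete]. Adds application_complete.
application_complete first appears in round 2.

2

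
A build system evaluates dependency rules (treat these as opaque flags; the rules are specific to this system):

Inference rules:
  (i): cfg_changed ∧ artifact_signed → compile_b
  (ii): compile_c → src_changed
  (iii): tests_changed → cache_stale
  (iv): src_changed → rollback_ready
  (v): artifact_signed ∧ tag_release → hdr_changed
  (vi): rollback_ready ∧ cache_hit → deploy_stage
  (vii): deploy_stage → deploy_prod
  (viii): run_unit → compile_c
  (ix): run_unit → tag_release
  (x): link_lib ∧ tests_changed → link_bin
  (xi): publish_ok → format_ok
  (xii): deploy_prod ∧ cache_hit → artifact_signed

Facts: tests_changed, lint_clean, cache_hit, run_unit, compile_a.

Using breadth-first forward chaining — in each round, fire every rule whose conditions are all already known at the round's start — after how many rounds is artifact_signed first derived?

Round 1 — (iii), (viii), (ix), derive cache_stale, compile_c, tag_release.
Round 2 — (ii), derive src_changed.
Round 3 — (iv), derive rollback_ready.
Round 4 — (vi), derive deploy_stage.
Round 5 — (vii), derive deploy_prod.
Round 6 — (xii), derive artifact_signed.
artifact_signed first appears in round 6.

6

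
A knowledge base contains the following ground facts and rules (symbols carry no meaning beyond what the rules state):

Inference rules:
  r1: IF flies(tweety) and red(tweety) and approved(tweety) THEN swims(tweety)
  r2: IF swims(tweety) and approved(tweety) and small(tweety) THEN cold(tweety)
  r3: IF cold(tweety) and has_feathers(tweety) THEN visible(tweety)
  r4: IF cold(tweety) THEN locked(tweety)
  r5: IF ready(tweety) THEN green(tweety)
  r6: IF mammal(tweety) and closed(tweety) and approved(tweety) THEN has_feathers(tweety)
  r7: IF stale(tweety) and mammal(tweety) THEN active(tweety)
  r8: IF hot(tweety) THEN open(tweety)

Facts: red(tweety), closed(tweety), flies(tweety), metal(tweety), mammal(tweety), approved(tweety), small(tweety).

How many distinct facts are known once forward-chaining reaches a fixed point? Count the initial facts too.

[1] r1 [IF flies(tweety) and red(tweety) and approved(tweety) THEN swims(tweety)]; r6 [IF mammal(tweety) and closed(tweety) and approved(tweety) THEN has_feathers(tweety)]. ⇒ new: swims(tweety), has_feathers(tweety).
[2] r2 [IF swims(tweety) and approved(tweety) and small(tweety) THEN cold(tweety)]. ⇒ new: cold(tweety).
[3] r3 [IF cold(tweety) and has_feathers(tweety) THEN visible(tweety)]; r4 [IF cold(tweety) THEN locked(tweety)]. ⇒ new: visible(tweety), locked(tweety).
Closure: {approved(tweety), closed(tweety), cold(tweety), flies(tweety), has_feathers(tweety), locked(tweety), mammal(tweety), metal(tweety), red(tweety), small(tweety), swims(tweety), visible(tweety)} — 12 facts.

12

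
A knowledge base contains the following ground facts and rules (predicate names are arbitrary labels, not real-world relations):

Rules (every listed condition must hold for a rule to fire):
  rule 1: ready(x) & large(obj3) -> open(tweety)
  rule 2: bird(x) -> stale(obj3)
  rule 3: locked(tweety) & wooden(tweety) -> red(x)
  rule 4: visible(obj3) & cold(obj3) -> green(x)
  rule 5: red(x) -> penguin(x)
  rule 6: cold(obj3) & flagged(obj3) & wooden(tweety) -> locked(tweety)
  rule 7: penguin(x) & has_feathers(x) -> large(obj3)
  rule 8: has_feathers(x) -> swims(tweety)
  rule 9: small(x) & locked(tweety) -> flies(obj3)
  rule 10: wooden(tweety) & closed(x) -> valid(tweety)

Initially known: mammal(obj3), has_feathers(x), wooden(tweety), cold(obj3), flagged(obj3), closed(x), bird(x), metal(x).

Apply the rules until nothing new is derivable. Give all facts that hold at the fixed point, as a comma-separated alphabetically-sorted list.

Round 1: rule 2 [bird(x) -> stale(obj3)]; rule 6 [cold(obj3) & flagged(obj3) & wooden(tweety) -> locked(tweety)]; rule 8 [has_feathers(x) -> swims(tweety)]; rule 10 [wooden(tweety) & closed(x) -> valid(tweety)]. New: stale(obj3), locked(tweety), swims(tweety), valid(tweety).
Round 2: rule 3 [locked(tweety) & wooden(tweety) -> red(x)]. New: red(x).
Round 3: rule 5 [red(x) -> penguin(x)]. New: penguin(x).
Round 4: rule 7 [penguin(x) & has_feathers(x) -> large(obj3)]. New: large(obj3).

bird(x), closed(x), cold(obj3), flagged(obj3), has_feathers(x), large(obj3), locked(tweety), mammal(obj3), metal(x), penguin(x), red(x), stale(obj3), swims(tweety), valid(tweety), wooden(tweety)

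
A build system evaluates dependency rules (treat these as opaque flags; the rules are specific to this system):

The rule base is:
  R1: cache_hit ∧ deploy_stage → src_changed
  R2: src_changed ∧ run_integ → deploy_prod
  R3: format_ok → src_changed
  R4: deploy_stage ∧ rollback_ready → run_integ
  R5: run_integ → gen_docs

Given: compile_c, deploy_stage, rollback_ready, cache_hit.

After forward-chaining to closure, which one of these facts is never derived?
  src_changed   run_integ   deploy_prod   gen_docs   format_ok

Round 1 fires R1, R4, giving src_changed, run_integ.
Round 2 fires R2, R5, giving deploy_prod, gen_docs.
Derived: deploy_prod (round 2), gen_docs (round 2), run_integ (round 1), src_changed (round 1). format_ok never appears in any round.

format_ok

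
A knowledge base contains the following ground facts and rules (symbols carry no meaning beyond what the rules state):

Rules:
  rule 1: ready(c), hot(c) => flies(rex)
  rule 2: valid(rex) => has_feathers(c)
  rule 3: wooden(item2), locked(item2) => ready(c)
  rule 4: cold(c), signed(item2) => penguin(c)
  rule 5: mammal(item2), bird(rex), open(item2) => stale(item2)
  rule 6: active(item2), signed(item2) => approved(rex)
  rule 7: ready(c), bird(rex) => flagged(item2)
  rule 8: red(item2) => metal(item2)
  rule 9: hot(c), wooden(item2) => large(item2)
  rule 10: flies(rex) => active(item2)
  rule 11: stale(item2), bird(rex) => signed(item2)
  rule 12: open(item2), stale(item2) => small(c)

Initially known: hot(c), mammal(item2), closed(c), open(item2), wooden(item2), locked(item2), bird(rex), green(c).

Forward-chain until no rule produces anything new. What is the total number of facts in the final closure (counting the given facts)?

17

Round 1: rule 3 [wooden(item2), locked(item2) => ready(c)]; rule 5 [mammal(item2), bird(rex), open(item2) => stale(item2)]; rule 9 [hot(c), wooden(item2) => large(item2)]. New: ready(c), stale(item2), large(item2).
Round 2: rule 1 [ready(c), hot(c) => flies(rex)]; rule 7 [ready(c), bird(rex) => flagged(item2)]; rule 11 [stale(item2), bird(rex) => signed(item2)]; rule 12 [open(item2), stale(item2) => small(c)]. New: flies(rex), flagged(item2), signed(item2), small(c).
Round 3: rule 10 [flies(rex) => active(item2)]. New: active(item2).
Round 4: rule 6 [active(item2), signed(item2) => approved(rex)]. New: approved(rex).
Closure: {active(item2), approved(rex), bird(rex), closed(c), flagged(item2), flies(rex), green(c), hot(c), large(item2), locked(item2), mammal(item2), open(item2), ready(c), signed(item2), small(c), stale(item2), wooden(item2)} — 17 facts.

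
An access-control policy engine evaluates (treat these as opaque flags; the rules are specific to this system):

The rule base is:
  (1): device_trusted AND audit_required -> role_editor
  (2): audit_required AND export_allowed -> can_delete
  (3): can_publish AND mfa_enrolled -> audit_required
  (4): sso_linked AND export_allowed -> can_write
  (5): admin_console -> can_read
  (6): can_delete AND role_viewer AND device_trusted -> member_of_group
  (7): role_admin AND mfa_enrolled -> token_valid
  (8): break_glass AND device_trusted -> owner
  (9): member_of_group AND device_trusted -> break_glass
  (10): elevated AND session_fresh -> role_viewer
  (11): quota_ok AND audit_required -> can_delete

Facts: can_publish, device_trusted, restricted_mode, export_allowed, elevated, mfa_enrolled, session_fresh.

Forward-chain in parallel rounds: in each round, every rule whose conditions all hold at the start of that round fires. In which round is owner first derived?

5

Round 1 fires (3), (10), giving audit_required, role_viewer.
Round 2 fires (1), (2), giving role_editor, can_delete.
Round 3 fires (6), giving member_of_group.
Round 4 fires (9), giving break_glass.
Round 5 fires (8), giving owner.
owner first appears in round 5.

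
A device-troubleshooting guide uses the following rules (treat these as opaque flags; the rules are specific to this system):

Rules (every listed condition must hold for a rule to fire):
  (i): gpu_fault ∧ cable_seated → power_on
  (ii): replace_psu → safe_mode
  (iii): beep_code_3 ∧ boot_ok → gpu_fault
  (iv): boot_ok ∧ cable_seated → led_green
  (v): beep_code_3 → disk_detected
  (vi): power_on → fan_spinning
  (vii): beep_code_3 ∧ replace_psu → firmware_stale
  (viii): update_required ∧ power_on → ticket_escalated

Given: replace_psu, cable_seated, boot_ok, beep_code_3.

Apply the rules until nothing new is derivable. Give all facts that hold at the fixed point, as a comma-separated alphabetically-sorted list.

Round 1 fires (ii), (iii), (iv), (v), (vii), giving safe_mode, gpu_fault, led_green, disk_detected, firmware_stale.
Round 2 fires (i), giving power_on.
Round 3 fires (vi), giving fan_spinning.

beep_code_3, boot_ok, cable_seated, disk_detected, fan_spinning, firmware_stale, gpu_fault, led_green, power_on, replace_psu, safe_mode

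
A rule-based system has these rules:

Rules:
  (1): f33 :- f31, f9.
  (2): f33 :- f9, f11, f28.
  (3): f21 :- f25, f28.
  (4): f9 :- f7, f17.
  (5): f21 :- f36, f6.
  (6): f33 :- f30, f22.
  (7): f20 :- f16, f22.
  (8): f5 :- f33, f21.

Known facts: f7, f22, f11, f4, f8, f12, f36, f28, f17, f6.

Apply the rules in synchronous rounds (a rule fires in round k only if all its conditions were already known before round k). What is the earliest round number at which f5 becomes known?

3

Round 1 — (4), (5), derive f9, f21.
Round 2 — (2), derive f33.
Round 3 — (8), derive f5.
f5 first appears in round 3.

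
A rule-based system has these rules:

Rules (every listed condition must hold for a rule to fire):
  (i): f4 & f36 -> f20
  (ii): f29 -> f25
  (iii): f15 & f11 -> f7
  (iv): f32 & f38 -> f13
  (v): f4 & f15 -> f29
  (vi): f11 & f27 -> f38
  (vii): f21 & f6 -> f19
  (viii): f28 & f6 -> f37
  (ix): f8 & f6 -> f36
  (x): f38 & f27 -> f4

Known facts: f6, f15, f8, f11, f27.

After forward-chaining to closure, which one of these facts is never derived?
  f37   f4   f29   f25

f37

Round 1: (iii) [f15 & f11 -> f7]; (vi) [f11 & f27 -> f38]; (ix) [f8 & f6 -> f36]. New: f7, f38, f36.
Round 2: (x) [f38 & f27 -> f4]. New: f4.
Round 3: (i) [f4 & f36 -> f20]; (v) [f4 & f15 -> f29]. New: f20, f29.
Round 4: (ii) [f29 -> f25]. New: f25.
Derived: f25 (round 4), f4 (round 2), f29 (round 3). f37 never appears in any round.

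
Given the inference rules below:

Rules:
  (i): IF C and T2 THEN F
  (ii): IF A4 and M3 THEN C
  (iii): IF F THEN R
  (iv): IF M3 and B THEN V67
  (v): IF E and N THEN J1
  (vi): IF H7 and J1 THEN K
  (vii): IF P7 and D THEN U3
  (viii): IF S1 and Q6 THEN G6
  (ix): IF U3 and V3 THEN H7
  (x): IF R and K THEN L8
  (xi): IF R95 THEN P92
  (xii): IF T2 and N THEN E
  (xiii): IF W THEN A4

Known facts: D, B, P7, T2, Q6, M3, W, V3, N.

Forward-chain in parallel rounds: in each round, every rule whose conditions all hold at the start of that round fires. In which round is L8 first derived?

Round 1: (iv) [IF M3 and B THEN V67]; (vii) [IF P7 and D THEN U3]; (xii) [IF T2 and N THEN E]; (xiii) [IF W THEN A4]. New: V67, U3, E, A4.
Round 2: (ii) [IF A4 and M3 THEN C]; (v) [IF E and N THEN J1]; (ix) [IF U3 and V3 THEN H7]. New: C, J1, H7.
Round 3: (i) [IF C and T2 THEN F]; (vi) [IF H7 and J1 THEN K]. New: F, K.
Round 4: (iii) [IF F THEN R]. New: R.
Round 5: (x) [IF R and K THEN L8]. New: L8.
L8 first appears in round 5.

5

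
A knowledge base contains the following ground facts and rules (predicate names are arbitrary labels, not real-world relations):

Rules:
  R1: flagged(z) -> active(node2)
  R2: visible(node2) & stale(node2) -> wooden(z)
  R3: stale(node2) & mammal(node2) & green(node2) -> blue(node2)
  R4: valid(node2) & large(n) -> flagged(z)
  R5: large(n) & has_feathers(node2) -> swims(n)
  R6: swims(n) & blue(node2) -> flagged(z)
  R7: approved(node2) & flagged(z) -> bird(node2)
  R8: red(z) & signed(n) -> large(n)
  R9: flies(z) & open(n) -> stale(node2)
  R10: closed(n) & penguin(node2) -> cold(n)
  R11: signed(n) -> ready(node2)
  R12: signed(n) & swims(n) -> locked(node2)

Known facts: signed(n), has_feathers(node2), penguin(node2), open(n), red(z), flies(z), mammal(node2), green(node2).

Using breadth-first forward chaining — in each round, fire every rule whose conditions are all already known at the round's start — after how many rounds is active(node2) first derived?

Round 1: R8 [red(z) & signed(n) -> large(n)]; R9 [flies(z) & open(n) -> stale(node2)]; R11 [signed(n) -> ready(node2)]. Adds large(n), stale(node2), ready(node2).
Round 2: R3 [stale(node2) & mammal(node2) & green(node2) -> blue(node2)]; R5 [large(n) & has_feathers(node2) -> swims(n)]. Adds blue(node2), swims(n).
Round 3: R6 [swims(n) & blue(node2) -> flagged(z)]; R12 [signed(n) & swims(n) -> locked(node2)]. Adds flagged(z), locked(node2).
Round 4: R1 [flagged(z) -> active(node2)]. Adds active(node2).
active(node2) first appears in round 4.

4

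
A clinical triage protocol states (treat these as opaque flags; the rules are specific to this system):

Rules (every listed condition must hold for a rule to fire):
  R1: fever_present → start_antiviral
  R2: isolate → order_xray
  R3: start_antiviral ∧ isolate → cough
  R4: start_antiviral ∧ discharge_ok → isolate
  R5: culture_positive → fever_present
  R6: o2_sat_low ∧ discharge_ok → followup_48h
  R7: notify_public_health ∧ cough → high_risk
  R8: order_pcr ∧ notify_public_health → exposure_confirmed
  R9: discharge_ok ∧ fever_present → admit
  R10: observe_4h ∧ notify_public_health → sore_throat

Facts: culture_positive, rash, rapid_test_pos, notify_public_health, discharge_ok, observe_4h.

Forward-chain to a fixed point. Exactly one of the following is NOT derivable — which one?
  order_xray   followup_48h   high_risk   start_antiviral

Round 1 — R5, R10, derive fever_present, sore_throat.
Round 2 — R1, R9, derive start_antiviral, admit.
Round 3 — R4, derive isolate.
Round 4 — R2, R3, derive order_xray, cough.
Round 5 — R7, derive high_risk.
Derived: order_xray (round 4), start_antiviral (round 2), high_risk (round 5). followup_48h never appears in any round.

followup_48h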